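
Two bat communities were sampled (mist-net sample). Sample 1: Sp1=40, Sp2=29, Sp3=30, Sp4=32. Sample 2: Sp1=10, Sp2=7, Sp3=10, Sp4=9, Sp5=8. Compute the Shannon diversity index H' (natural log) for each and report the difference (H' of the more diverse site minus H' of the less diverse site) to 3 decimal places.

0.223

Sample 1: N=131, proportions 0.30534, 0.22137, 0.22901, 0.24427, giving H' = 1.37790 (working shown to 5 dp, full precision carried).
Sample 2: N=44, proportions 0.22727, 0.15909, 0.22727, 0.20455, 0.18182, giving H' = 1.60047.
Difference = |1.37790 − 1.60047| = 0.22257, i.e. 0.223 to 3 decimal places.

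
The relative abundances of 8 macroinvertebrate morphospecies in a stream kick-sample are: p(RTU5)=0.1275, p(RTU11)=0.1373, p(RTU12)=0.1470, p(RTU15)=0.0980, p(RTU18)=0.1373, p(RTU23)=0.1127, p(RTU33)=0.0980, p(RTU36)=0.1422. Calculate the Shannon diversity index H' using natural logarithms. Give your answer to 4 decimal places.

Each pᵢ ln pᵢ term (working shown to 7 dp, full precision carried): 0.1275×(-2.0596389)=-0.2626040, 0.1373×(-1.9855870)=-0.2726211, 0.147×(-1.9173227)=-0.2818464, 0.098×(-2.3227878)=-0.2276332, 0.1373×(-1.9855870)=-0.2726211, 0.1127×(-2.1830259)=-0.2460270, 0.098×(-2.3227878)=-0.2276332, 0.1422×(-1.9505208)=-0.2773641.
Sum = -2.0683501, so H' = 2.0684.

2.0684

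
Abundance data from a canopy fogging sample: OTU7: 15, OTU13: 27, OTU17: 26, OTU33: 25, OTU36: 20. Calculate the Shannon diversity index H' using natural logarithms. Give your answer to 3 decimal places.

Total N = 15+27+26+25+20 = 113, so the proportions are 0.13274, 0.23894, 0.23009, 0.22124, 0.17699 (working shown to 5 dp, full precision carried).
Each pᵢ ln pᵢ term: 0.13274×(-2.01934)=-0.26805, 0.23894×(-1.43155)=-0.34205, 0.23009×(-1.46929)=-0.33807, 0.22124×(-1.50851)=-0.33374, 0.17699×(-1.73166)=-0.30649.
Sum = -1.58840, so H' = 1.588.

1.588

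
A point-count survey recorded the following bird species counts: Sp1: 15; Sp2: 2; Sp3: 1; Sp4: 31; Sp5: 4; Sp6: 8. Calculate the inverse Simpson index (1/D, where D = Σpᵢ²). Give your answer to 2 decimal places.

Total N = 15+2+1+31+4+8 = 61, so the proportions are 0.2459, 0.03279, 0.01639, 0.5082, 0.06557, 0.13115 (working shown to 5 dp, full precision carried).
D = 0.2459² + 0.03279² + 0.01639² + 0.5082² + 0.06557² + 0.13115² = 0.06047 + 0.00107 + 0.00027 + 0.25826 + 0.00430 + 0.01720 = 0.34157.
So 1/D = 2.9276, i.e. 2.93 to 2 decimal places.

2.93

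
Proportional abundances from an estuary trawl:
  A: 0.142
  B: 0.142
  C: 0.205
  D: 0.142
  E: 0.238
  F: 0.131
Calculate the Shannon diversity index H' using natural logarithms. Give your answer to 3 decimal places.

Each pᵢ ln pᵢ term (working shown to 5 dp, full precision carried): 0.142×(-1.95193)=-0.27717, 0.142×(-1.95193)=-0.27717, 0.205×(-1.58475)=-0.32487, 0.142×(-1.95193)=-0.27717, 0.238×(-1.43548)=-0.34165, 0.131×(-2.03256)=-0.26627.
Sum = -1.76430, so H' = 1.764.

1.764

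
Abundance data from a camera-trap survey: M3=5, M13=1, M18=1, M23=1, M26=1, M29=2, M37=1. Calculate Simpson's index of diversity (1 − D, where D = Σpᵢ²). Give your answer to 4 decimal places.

Total N = 5+1+1+1+1+2+1 = 12, so the proportions are 0.416667, 0.083333, 0.083333, 0.083333, 0.083333, 0.166667, 0.083333 (working shown to 6 dp, full precision carried).
D = 0.416667² + 0.083333² + 0.083333² + 0.083333² + 0.083333² + 0.166667² + 0.083333² = 0.173611 + 0.006944 + 0.006944 + 0.006944 + 0.006944 + 0.027778 + 0.006944 = 0.236111.
So 1 − D = 0.763889, i.e. 0.7639 to 4 decimal places.

0.7639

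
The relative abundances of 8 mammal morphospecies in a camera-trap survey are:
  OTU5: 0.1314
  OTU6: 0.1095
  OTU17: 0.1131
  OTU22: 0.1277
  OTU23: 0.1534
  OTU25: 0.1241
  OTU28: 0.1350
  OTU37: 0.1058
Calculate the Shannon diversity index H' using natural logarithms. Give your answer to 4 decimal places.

2.0727

Each pᵢ ln pᵢ term (working shown to 6 dp, full precision carried): 0.1314×(-2.029509)=-0.266678, 0.1095×(-2.211831)=-0.242195, 0.1131×(-2.179483)=-0.246500, 0.1277×(-2.058072)=-0.262816, 0.1534×(-1.874706)=-0.287580, 0.1241×(-2.086668)=-0.258955, 0.135×(-2.002481)=-0.270335, 0.1058×(-2.246205)=-0.237648.
Sum = -2.072707, so H' = 2.0727.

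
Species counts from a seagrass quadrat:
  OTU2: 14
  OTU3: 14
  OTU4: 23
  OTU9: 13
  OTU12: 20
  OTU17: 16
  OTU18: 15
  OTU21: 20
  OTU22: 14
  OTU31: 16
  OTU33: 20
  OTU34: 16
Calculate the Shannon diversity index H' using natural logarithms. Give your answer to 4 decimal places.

2.4687

Total N = 14+14+23+13+20+16+15+20+14+16+20+16 = 201, so the proportions are 0.069652, 0.069652, 0.114428, 0.064677, 0.099502, 0.079602, 0.074627, 0.099502, 0.069652, 0.079602, 0.099502, 0.079602 (working shown to 6 dp, full precision carried).
Each pᵢ ln pᵢ term: 0.069652×(-2.664248)=-0.185569, 0.069652×(-2.664248)=-0.185569, 0.114428×(-2.167811)=-0.248058, 0.064677×(-2.738356)=-0.177108, 0.099502×(-2.307573)=-0.229609, 0.079602×(-2.530716)=-0.201450, 0.074627×(-2.595255)=-0.193676, 0.099502×(-2.307573)=-0.229609, 0.069652×(-2.664248)=-0.185569, 0.079602×(-2.530716)=-0.201450, 0.099502×(-2.307573)=-0.229609, 0.079602×(-2.530716)=-0.201450.
Sum = -2.468727, so H' = 2.4687.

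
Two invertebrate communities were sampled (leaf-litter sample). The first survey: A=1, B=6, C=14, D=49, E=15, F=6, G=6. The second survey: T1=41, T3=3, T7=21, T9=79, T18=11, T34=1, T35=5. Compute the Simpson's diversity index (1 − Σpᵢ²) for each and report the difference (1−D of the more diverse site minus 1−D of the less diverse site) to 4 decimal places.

0.0171

The first survey: N=97, proportions 0.010309, 0.061856, 0.14433, 0.505155, 0.154639, 0.061856, 0.061856, giving 1−D = 0.688490 (working shown to 6 dp, full precision carried).
The second survey: N=161, proportions 0.254658, 0.018634, 0.130435, 0.490683, 0.068323, 0.006211, 0.031056, giving 1−D = 0.671348.
Difference = |0.688490 − 0.671348| = 0.017142, i.e. 0.0171 to 4 decimal places.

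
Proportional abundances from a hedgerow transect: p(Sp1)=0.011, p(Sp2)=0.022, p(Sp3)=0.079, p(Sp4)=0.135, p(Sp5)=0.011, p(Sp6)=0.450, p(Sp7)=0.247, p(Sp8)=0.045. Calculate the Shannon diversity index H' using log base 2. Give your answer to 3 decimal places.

Each pᵢ log₂ pᵢ term (working shown to 5 dp, full precision carried): 0.011×(-6.50635)=-0.07157, 0.022×(-5.50635)=-0.12114, 0.079×(-3.66200)=-0.28930, 0.135×(-2.88897)=-0.39001, 0.011×(-6.50635)=-0.07157, 0.45×(-1.15200)=-0.51840, 0.247×(-2.01742)=-0.49830, 0.045×(-4.47393)=-0.20133.
Sum = -2.16162, so H' = 2.162.

2.162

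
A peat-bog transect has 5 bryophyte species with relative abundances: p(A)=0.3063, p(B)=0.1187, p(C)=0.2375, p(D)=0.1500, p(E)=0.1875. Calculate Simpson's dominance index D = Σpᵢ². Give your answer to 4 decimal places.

0.2220

D = 0.3063² + 0.1187² + 0.2375² + 0.15² + 0.1875² = 0.093820 + 0.014090 + 0.056406 + 0.022500 + 0.035156 = 0.221972 (working shown to 6 dp, full precision carried).
To 4 decimal places, D = 0.2220.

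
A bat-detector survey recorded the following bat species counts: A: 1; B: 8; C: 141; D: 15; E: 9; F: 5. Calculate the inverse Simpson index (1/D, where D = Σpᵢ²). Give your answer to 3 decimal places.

Total N = 1+8+141+15+9+5 = 179, so the proportions are 0.005587, 0.044693, 0.787709, 0.083799, 0.050279, 0.027933 (working shown to 6 dp, full precision carried).
D = 0.005587² + 0.044693² + 0.787709² + 0.083799² + 0.050279² + 0.027933² = 0.000031 + 0.001997 + 0.620486 + 0.007022 + 0.002528 + 0.000780 = 0.632845.
So 1/D = 1.58016, i.e. 1.580 to 3 decimal places.

1.580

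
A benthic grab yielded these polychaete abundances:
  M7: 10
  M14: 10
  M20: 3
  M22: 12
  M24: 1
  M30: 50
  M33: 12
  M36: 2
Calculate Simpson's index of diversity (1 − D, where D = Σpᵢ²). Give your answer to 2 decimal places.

0.70

Total N = 10+10+3+12+1+50+12+2 = 100, so the proportions are 0.1, 0.1, 0.03, 0.12, 0.01, 0.5, 0.12, 0.02 (working shown to 4 dp, full precision carried).
D = 0.1² + 0.1² + 0.03² + 0.12² + 0.01² + 0.5² + 0.12² + 0.02² = 0.0100 + 0.0100 + 0.0009 + 0.0144 + 0.0001 + 0.2500 + 0.0144 + 0.0004 = 0.3002.
So 1 − D = 0.6998, i.e. 0.70 to 2 decimal places.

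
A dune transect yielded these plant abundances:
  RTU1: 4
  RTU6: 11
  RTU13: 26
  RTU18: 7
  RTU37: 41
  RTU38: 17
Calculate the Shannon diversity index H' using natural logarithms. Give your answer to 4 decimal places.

Total N = 4+11+26+7+41+17 = 106, so the proportions are 0.037736, 0.103774, 0.245283, 0.066038, 0.386792, 0.160377 (working shown to 6 dp, full precision carried).
Each pᵢ ln pᵢ term: 0.037736×(-3.277145)=-0.123666, 0.103774×(-2.265544)=-0.235104, 0.245283×(-1.405343)=-0.344707, 0.066038×(-2.717529)=-0.179459, 0.386792×(-0.949867)=-0.367401, 0.160377×(-1.830226)=-0.293527.
Sum = -1.543864, so H' = 1.5439.

1.5439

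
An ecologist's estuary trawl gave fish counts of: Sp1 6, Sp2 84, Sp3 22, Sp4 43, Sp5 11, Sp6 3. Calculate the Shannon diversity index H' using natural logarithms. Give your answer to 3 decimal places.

1.329

Total N = 6+84+22+43+11+3 = 169, so the proportions are 0.0355, 0.49704, 0.13018, 0.25444, 0.06509, 0.01775 (working shown to 5 dp, full precision carried).
Each pᵢ ln pᵢ term: 0.0355×(-3.33814)=-0.11851, 0.49704×(-0.69908)=-0.34747, 0.13018×(-2.03886)=-0.26541, 0.25444×(-1.36870)=-0.34825, 0.06509×(-2.73200)=-0.17782, 0.01775×(-4.03129)=-0.07156.
Sum = -1.32903, so H' = 1.329.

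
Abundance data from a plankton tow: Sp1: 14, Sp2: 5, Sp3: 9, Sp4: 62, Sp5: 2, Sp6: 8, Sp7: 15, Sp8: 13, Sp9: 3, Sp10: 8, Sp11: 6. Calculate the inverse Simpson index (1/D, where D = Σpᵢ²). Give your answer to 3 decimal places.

Total N = 14+5+9+62+2+8+15+13+3+8+6 = 145, so the proportions are 0.0965517, 0.0344828, 0.062069, 0.4275862, 0.0137931, 0.0551724, 0.1034483, 0.0896552, 0.0206897, 0.0551724, 0.0413793 (working shown to 7 dp, full precision carried).
D = 0.0965517² + 0.0344828² + 0.062069² + 0.4275862² + 0.0137931² + 0.0551724² + 0.1034483² + 0.0896552² + 0.0206897² + 0.0551724² + 0.0413793² = 0.0093222 + 0.0011891 + 0.0038526 + 0.1828300 + 0.0001902 + 0.0030440 + 0.0107015 + 0.0080380 + 0.0004281 + 0.0030440 + 0.0017122 = 0.2243520.
So 1/D = 4.45728, i.e. 4.457 to 3 decimal places.

4.457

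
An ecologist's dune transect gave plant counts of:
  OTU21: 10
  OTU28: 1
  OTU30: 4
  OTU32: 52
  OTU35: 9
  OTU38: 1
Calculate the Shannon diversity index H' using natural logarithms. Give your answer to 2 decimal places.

Total N = 10+1+4+52+9+1 = 77, so the proportions are 0.1299, 0.013, 0.0519, 0.6753, 0.1169, 0.013 (working shown to 4 dp, full precision carried).
Each pᵢ ln pᵢ term: 0.1299×(-2.0412)=-0.2651, 0.013×(-4.3438)=-0.0564, 0.0519×(-2.9575)=-0.1536, 0.6753×(-0.3926)=-0.2651, 0.1169×(-2.1466)=-0.2509, 0.013×(-4.3438)=-0.0564.
Sum = -1.0476, so H' = 1.05.

1.05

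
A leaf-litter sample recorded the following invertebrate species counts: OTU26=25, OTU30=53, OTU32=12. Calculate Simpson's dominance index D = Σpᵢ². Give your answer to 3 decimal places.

Total N = 25+53+12 = 90, so the proportions are 0.27778, 0.58889, 0.13333 (working shown to 5 dp, full precision carried).
D = 0.27778² + 0.58889² + 0.13333² = 0.07716 + 0.34679 + 0.01778 = 0.44173.
To 3 decimal places, D = 0.442.

0.442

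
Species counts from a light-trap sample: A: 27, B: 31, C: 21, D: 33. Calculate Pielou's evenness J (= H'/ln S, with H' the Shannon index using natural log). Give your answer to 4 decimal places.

Total N = 27+31+21+33 = 112, so the proportions are 0.241071, 0.276786, 0.1875, 0.294643 (working shown to 6 dp, full precision carried).
H' = −Σ pᵢ ln pᵢ = −((-0.342963) + (-0.355534) + (-0.313871) + (-0.360051)) = 1.372419.
With S = 4 species, ln S = 1.386294, so J = 1.372419/1.386294 = 0.989991, i.e. 0.9900 to 4 decimal places.

0.9900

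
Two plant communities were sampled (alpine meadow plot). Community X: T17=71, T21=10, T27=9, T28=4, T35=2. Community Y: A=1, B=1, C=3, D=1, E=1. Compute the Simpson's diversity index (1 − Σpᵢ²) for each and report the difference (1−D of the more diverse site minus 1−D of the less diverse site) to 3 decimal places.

0.303

Community X: N=96, proportions 0.739583, 0.104167, 0.09375, 0.041667, 0.020833, giving 1−D = 0.431207 (working shown to 6 dp, full precision carried).
Community Y: N=7, proportions 0.142857, 0.142857, 0.428571, 0.142857, 0.142857, giving 1−D = 0.734694.
Difference = |0.431207 − 0.734694| = 0.303487, i.e. 0.303 to 3 decimal places.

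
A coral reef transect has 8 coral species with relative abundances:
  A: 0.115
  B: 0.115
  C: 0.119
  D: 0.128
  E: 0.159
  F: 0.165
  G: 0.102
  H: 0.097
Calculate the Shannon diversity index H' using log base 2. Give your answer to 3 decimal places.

2.976

Each pᵢ log₂ pᵢ term (working shown to 5 dp, full precision carried): 0.115×(-3.12029)=-0.35883, 0.115×(-3.12029)=-0.35883, 0.119×(-3.07097)=-0.36545, 0.128×(-2.96578)=-0.37962, 0.159×(-2.65290)=-0.42181, 0.165×(-2.59946)=-0.42891, 0.102×(-3.29336)=-0.33592, 0.097×(-3.36587)=-0.32649.
Sum = -2.97587, so H' = 2.976.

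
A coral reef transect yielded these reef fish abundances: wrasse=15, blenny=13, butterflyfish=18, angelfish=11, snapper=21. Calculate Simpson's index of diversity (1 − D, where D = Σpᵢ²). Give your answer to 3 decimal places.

0.790

Total N = 15+13+18+11+21 = 78, so the proportions are 0.19231, 0.16667, 0.23077, 0.14103, 0.26923 (working shown to 5 dp, full precision carried).
D = 0.19231² + 0.16667² + 0.23077² + 0.14103² + 0.26923² = 0.03698 + 0.02778 + 0.05325 + 0.01989 + 0.07249 = 0.21039.
So 1 − D = 0.78961, i.e. 0.790 to 3 decimal places.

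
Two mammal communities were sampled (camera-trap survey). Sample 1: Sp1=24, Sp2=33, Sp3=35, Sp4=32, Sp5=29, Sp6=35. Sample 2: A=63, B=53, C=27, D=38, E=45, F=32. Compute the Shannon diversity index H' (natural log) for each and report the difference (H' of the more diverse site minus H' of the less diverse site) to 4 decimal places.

Sample 1: N=188, proportions 0.12766, 0.175532, 0.18617, 0.170213, 0.154255, 0.18617, giving H' = 1.783849 (working shown to 6 dp, full precision carried).
Sample 2: N=258, proportions 0.244186, 0.205426, 0.104651, 0.147287, 0.174419, 0.124031, giving H' = 1.751168.
Difference = |1.783849 − 1.751168| = 0.032681, i.e. 0.0327 to 4 decimal places.

0.0327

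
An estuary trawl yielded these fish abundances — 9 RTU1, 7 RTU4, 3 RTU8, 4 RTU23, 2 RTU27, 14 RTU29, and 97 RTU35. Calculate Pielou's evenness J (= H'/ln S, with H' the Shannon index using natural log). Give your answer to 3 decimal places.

Total N = 9+7+3+4+2+14+97 = 136, so the proportions are 0.06618, 0.05147, 0.02206, 0.02941, 0.01471, 0.10294, 0.71324 (working shown to 5 dp, full precision carried).
H' = −Σ pᵢ ln pᵢ = −((-0.17970) + (-0.15270) + (-0.08413) + (-0.10372) + (-0.06205) + (-0.23405) + (-0.24103)) = 1.05738.
With S = 7 species, ln S = 1.94591, so J = 1.05738/1.94591 = 0.54339, i.e. 0.543 to 3 decimal places.

0.543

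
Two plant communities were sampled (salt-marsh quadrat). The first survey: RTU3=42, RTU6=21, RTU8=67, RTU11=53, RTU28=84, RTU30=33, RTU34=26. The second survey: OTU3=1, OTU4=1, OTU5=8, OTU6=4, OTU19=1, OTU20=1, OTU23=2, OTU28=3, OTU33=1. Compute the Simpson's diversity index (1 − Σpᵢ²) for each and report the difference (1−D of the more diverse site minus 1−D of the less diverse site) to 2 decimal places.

The first survey: N=326, proportions 0.1288, 0.0644, 0.2055, 0.1626, 0.2577, 0.1012, 0.0798, giving 1−D = 0.8276 (working shown to 4 dp, full precision carried).
The second survey: N=22, proportions 0.0455, 0.0455, 0.3636, 0.1818, 0.0455, 0.0455, 0.0909, 0.1364, 0.0455, giving 1−D = 0.7975.
Difference = |0.8276 − 0.7975| = 0.0301, i.e. 0.03 to 2 decimal places.

0.03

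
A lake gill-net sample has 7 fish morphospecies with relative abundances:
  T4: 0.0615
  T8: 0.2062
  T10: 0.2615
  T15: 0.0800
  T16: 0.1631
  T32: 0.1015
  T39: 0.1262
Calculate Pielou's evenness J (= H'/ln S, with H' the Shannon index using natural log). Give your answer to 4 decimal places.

H' = −Σ pᵢ ln pᵢ = −((-0.171506) + (-0.325571) + (-0.350755) + (-0.202058) + (-0.295764) + (-0.232201) + (-0.261220)) = 1.839076 (working shown to 6 dp, full precision carried).
With S = 7 species, ln S = 1.945910, so J = 1.839076/1.945910 = 0.945098, i.e. 0.9451 to 4 decimal places.

0.9451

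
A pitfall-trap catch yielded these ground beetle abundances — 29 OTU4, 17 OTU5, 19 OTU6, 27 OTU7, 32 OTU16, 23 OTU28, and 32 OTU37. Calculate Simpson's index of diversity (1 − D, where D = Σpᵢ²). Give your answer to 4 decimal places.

Total N = 29+17+19+27+32+23+32 = 179, so the proportions are 0.162011, 0.094972, 0.106145, 0.150838, 0.178771, 0.128492, 0.178771 (working shown to 6 dp, full precision carried).
D = 0.162011² + 0.094972² + 0.106145² + 0.150838² + 0.178771² + 0.128492² + 0.178771² = 0.026248 + 0.009020 + 0.011267 + 0.022752 + 0.031959 + 0.016510 + 0.031959 = 0.149714.
So 1 − D = 0.850286, i.e. 0.8503 to 4 decimal places.

0.8503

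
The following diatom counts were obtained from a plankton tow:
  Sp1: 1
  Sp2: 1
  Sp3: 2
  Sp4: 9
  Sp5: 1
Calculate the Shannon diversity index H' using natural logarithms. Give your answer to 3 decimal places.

Total N = 1+1+2+9+1 = 14, so the proportions are 0.07143, 0.07143, 0.14286, 0.64286, 0.07143 (working shown to 5 dp, full precision carried).
Each pᵢ ln pᵢ term: 0.07143×(-2.63906)=-0.18850, 0.07143×(-2.63906)=-0.18850, 0.14286×(-1.94591)=-0.27799, 0.64286×(-0.44183)=-0.28404, 0.07143×(-2.63906)=-0.18850.
Sum = -1.12753, so H' = 1.128.

1.128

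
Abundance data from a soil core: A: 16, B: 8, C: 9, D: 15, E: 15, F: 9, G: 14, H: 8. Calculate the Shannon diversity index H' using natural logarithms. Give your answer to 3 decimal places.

Total N = 16+8+9+15+15+9+14+8 = 94, so the proportions are 0.17021, 0.08511, 0.09574, 0.15957, 0.15957, 0.09574, 0.14894, 0.08511 (working shown to 5 dp, full precision carried).
Each pᵢ ln pᵢ term: 0.17021×(-1.77071)=-0.30140, 0.08511×(-2.46385)=-0.20969, 0.09574×(-2.34607)=-0.22462, 0.15957×(-1.83524)=-0.29286, 0.15957×(-1.83524)=-0.29286, 0.09574×(-2.34607)=-0.22462, 0.14894×(-1.90424)=-0.28361, 0.08511×(-2.46385)=-0.20969.
Sum = -2.03935, so H' = 2.039.

2.039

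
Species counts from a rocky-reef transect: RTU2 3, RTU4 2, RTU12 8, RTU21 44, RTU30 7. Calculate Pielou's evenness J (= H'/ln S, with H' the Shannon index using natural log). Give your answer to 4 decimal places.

Total N = 3+2+8+44+7 = 64, so the proportions are 0.046875, 0.03125, 0.125, 0.6875, 0.109375 (working shown to 6 dp, full precision carried).
H' = −Σ pᵢ ln pᵢ = −((-0.143450) + (-0.108304) + (-0.259930) + (-0.257602) + (-0.242044)) = 1.011330.
With S = 5 species, ln S = 1.609438, so J = 1.011330/1.609438 = 0.628375, i.e. 0.6284 to 4 decimal places.

0.6284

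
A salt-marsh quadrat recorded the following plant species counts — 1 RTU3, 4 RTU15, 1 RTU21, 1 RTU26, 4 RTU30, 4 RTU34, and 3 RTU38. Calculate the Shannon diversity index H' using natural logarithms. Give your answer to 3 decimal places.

1.783

Total N = 1+4+1+1+4+4+3 = 18, so the proportions are 0.05556, 0.22222, 0.05556, 0.05556, 0.22222, 0.22222, 0.16667 (working shown to 5 dp, full precision carried).
Each pᵢ ln pᵢ term: 0.05556×(-2.89037)=-0.16058, 0.22222×(-1.50408)=-0.33424, 0.05556×(-2.89037)=-0.16058, 0.05556×(-2.89037)=-0.16058, 0.22222×(-1.50408)=-0.33424, 0.22222×(-1.50408)=-0.33424, 0.16667×(-1.79176)=-0.29863.
Sum = -1.78307, so H' = 1.783.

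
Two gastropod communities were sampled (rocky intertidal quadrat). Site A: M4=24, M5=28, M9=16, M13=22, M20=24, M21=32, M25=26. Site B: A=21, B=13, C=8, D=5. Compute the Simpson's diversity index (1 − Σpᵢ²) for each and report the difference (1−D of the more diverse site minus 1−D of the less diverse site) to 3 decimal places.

Site A: N=172, proportions 0.13953, 0.16279, 0.09302, 0.12791, 0.13953, 0.18605, 0.15116, giving 1−D = 0.85208 (working shown to 5 dp, full precision carried).
Site B: N=47, proportions 0.44681, 0.2766, 0.17021, 0.10638, giving 1−D = 0.68357.
Difference = |0.85208 − 0.68357| = 0.16851, i.e. 0.169 to 3 decimal places.

0.169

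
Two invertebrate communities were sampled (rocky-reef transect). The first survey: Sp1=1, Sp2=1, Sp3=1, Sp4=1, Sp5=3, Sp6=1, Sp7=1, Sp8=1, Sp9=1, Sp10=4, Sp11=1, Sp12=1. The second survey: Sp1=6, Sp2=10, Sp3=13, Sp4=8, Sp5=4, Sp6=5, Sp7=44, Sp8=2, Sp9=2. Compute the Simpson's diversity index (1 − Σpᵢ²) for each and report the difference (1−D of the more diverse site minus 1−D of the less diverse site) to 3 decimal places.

The first survey: N=17, proportions 0.05882, 0.05882, 0.05882, 0.05882, 0.17647, 0.05882, 0.05882, 0.05882, 0.05882, 0.23529, 0.05882, 0.05882, giving 1−D = 0.87889 (working shown to 5 dp, full precision carried).
The second survey: N=94, proportions 0.06383, 0.10638, 0.1383, 0.08511, 0.04255, 0.05319, 0.46809, 0.02128, 0.02128, giving 1−D = 0.73359.
Difference = |0.87889 − 0.73359| = 0.14530, i.e. 0.145 to 3 decimal places.

0.145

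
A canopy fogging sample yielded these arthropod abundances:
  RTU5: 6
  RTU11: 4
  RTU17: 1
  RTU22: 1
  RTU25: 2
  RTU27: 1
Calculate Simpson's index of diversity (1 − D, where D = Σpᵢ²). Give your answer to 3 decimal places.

0.738

Total N = 6+4+1+1+2+1 = 15, so the proportions are 0.4, 0.26667, 0.06667, 0.06667, 0.13333, 0.06667 (working shown to 5 dp, full precision carried).
D = 0.4² + 0.26667² + 0.06667² + 0.06667² + 0.13333² + 0.06667² = 0.16000 + 0.07111 + 0.00444 + 0.00444 + 0.01778 + 0.00444 = 0.26222.
So 1 − D = 0.73778, i.e. 0.738 to 3 decimal places.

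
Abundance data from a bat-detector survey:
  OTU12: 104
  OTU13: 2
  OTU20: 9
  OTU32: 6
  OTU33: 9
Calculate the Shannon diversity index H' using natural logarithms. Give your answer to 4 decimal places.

Total N = 104+2+9+6+9 = 130, so the proportions are 0.8, 0.015385, 0.069231, 0.046154, 0.069231 (working shown to 6 dp, full precision carried).
Each pᵢ ln pᵢ term: 0.8×(-0.223144)=-0.178515, 0.015385×(-4.174387)=-0.064221, 0.069231×(-2.670310)=-0.184868, 0.046154×(-3.075775)=-0.141959, 0.069231×(-2.670310)=-0.184868.
Sum = -0.754430, so H' = 0.7544.

0.7544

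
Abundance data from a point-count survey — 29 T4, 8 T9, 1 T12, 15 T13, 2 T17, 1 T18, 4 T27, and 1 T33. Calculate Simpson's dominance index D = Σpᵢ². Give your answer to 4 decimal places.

0.3099

Total N = 29+8+1+15+2+1+4+1 = 61, so the proportions are 0.47541, 0.131148, 0.016393, 0.245902, 0.032787, 0.016393, 0.065574, 0.016393 (working shown to 6 dp, full precision carried).
D = 0.47541² + 0.131148² + 0.016393² + 0.245902² + 0.032787² + 0.016393² + 0.065574² + 0.016393² = 0.226015 + 0.017200 + 0.000269 + 0.060468 + 0.001075 + 0.000269 + 0.004300 + 0.000269 = 0.309863.
To 4 decimal places, D = 0.3099.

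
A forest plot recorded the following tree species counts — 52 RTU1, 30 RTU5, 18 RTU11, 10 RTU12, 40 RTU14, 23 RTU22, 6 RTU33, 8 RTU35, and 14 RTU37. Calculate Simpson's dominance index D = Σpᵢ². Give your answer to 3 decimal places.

Total N = 52+30+18+10+40+23+6+8+14 = 201, so the proportions are 0.25871, 0.14925, 0.08955, 0.04975, 0.199, 0.11443, 0.02985, 0.0398, 0.06965 (working shown to 5 dp, full precision carried).
D = 0.25871² + 0.14925² + 0.08955² + 0.04975² + 0.199² + 0.11443² + 0.02985² + 0.0398² + 0.06965² = 0.06693 + 0.02228 + 0.00802 + 0.00248 + 0.03960 + 0.01309 + 0.00089 + 0.00158 + 0.00485 = 0.15972.
To 3 decimal places, D = 0.160.

0.160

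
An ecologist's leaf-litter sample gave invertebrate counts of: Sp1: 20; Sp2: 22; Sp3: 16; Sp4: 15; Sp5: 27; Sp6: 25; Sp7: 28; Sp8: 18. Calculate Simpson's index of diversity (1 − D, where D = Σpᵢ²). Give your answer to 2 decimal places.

Total N = 20+22+16+15+27+25+28+18 = 171, so the proportions are 0.117, 0.1287, 0.0936, 0.0877, 0.1579, 0.1462, 0.1637, 0.1053 (working shown to 4 dp, full precision carried).
D = 0.117² + 0.1287² + 0.0936² + 0.0877² + 0.1579² + 0.1462² + 0.1637² + 0.1053² = 0.0137 + 0.0166 + 0.0088 + 0.0077 + 0.0249 + 0.0214 + 0.0268 + 0.0111 = 0.1309.
So 1 − D = 0.8691, i.e. 0.87 to 2 decimal places.

0.87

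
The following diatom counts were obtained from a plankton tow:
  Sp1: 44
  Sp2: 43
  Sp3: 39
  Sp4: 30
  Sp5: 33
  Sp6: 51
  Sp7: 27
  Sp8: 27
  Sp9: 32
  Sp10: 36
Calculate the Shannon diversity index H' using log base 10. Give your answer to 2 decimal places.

Total N = 44+43+39+30+33+51+27+27+32+36 = 362, so the proportions are 0.1215, 0.1188, 0.1077, 0.0829, 0.0912, 0.1409, 0.0746, 0.0746, 0.0884, 0.0994 (working shown to 4 dp, full precision carried).
Each pᵢ log₁₀ pᵢ term: 0.1215×(-0.9153)=-0.1112, 0.1188×(-0.9252)=-0.1099, 0.1077×(-0.9676)=-0.1042, 0.0829×(-1.0816)=-0.0896, 0.0912×(-1.0402)=-0.0948, 0.1409×(-0.8511)=-0.1199, 0.0746×(-1.1273)=-0.0841, 0.0746×(-1.1273)=-0.0841, 0.0884×(-1.0536)=-0.0931, 0.0994×(-1.0024)=-0.0997.
Sum = -0.9908, so H' = 0.99.

0.99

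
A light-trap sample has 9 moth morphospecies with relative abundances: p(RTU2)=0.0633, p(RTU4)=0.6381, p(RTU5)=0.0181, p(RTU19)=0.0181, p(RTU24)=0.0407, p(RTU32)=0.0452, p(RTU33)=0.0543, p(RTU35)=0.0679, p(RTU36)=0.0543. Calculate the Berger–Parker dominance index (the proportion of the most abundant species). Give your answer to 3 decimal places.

The largest proportion is 0.6381, i.e. d = 0.638 to 3 decimal places.

0.638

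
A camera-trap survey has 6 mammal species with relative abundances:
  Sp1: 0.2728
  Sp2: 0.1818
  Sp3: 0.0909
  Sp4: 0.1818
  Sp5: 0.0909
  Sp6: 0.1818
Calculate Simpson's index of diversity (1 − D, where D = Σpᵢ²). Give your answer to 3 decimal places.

0.810

D = 0.2728² + 0.1818² + 0.0909² + 0.1818² + 0.0909² + 0.1818² = 0.07442 + 0.03305 + 0.00826 + 0.03305 + 0.00826 + 0.03305 = 0.19010 (working shown to 5 dp, full precision carried).
So 1 − D = 0.80990, i.e. 0.810 to 3 decimal places.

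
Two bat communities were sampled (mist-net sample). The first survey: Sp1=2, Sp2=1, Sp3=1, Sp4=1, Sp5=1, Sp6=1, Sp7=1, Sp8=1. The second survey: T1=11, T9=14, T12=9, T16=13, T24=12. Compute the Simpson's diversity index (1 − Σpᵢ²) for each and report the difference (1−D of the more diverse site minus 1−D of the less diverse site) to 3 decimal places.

The first survey: N=9, proportions 0.22222, 0.11111, 0.11111, 0.11111, 0.11111, 0.11111, 0.11111, 0.11111, giving 1−D = 0.86420 (working shown to 5 dp, full precision carried).
The second survey: N=59, proportions 0.18644, 0.23729, 0.15254, 0.22034, 0.20339, giving 1−D = 0.79575.
Difference = |0.86420 − 0.79575| = 0.06845, i.e. 0.068 to 3 decimal places.

0.068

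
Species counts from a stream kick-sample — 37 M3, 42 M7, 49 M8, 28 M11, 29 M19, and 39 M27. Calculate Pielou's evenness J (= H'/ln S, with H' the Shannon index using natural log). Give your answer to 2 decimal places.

0.99

Total N = 37+42+49+28+29+39 = 224, so the proportions are 0.1652, 0.1875, 0.2188, 0.125, 0.1295, 0.1741 (working shown to 4 dp, full precision carried).
H' = −Σ pᵢ ln pᵢ = −((-0.2974) + (-0.3139) + (-0.3325) + (-0.2599) + (-0.2647) + (-0.3044)) = 1.7727.
With S = 6 species, ln S = 1.7918, so J = 1.7727/1.7918 = 0.9894, i.e. 0.99 to 2 decimal places.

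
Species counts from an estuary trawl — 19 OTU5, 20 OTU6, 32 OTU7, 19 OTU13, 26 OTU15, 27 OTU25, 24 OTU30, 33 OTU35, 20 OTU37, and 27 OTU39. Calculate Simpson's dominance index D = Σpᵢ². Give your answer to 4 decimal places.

0.1040

Total N = 19+20+32+19+26+27+24+33+20+27 = 247, so the proportions are 0.076923, 0.080972, 0.129555, 0.076923, 0.105263, 0.109312, 0.097166, 0.133603, 0.080972, 0.109312 (working shown to 6 dp, full precision carried).
D = 0.076923² + 0.080972² + 0.129555² + 0.076923² + 0.105263² + 0.109312² + 0.097166² + 0.133603² + 0.080972² + 0.109312² = 0.005917 + 0.006556 + 0.016784 + 0.005917 + 0.011080 + 0.011949 + 0.009441 + 0.017850 + 0.006556 + 0.011949 = 0.104001.
To 4 decimal places, D = 0.1040.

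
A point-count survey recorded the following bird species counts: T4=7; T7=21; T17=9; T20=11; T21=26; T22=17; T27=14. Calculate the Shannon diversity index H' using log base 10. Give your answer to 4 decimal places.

Total N = 7+21+9+11+26+17+14 = 105, so the proportions are 0.066667, 0.2, 0.085714, 0.104762, 0.247619, 0.161905, 0.133333 (working shown to 6 dp, full precision carried).
Each pᵢ log₁₀ pᵢ term: 0.066667×(-1.176091)=-0.078406, 0.2×(-0.698970)=-0.139794, 0.085714×(-1.066947)=-0.091453, 0.104762×(-0.979797)=-0.102645, 0.247619×(-0.606216)=-0.150111, 0.161905×(-0.790740)=-0.128025, 0.133333×(-0.875061)=-0.116675.
Sum = -0.807108, so H' = 0.8071.

0.8071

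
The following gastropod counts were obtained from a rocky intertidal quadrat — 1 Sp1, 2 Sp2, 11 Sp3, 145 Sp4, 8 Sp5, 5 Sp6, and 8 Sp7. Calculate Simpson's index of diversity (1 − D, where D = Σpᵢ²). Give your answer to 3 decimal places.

Total N = 1+2+11+145+8+5+8 = 180, so the proportions are 0.00556, 0.01111, 0.06111, 0.80556, 0.04444, 0.02778, 0.04444 (working shown to 5 dp, full precision carried).
D = 0.00556² + 0.01111² + 0.06111² + 0.80556² + 0.04444² + 0.02778² + 0.04444² = 0.00003 + 0.00012 + 0.00373 + 0.64892 + 0.00198 + 0.00077 + 0.00198 = 0.65753.
So 1 − D = 0.34247, i.e. 0.342 to 3 decimal places.

0.342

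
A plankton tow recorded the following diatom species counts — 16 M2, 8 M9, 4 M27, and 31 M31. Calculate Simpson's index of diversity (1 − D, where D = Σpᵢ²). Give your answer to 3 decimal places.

Total N = 16+8+4+31 = 59, so the proportions are 0.27119, 0.13559, 0.0678, 0.52542 (working shown to 5 dp, full precision carried).
D = 0.27119² + 0.13559² + 0.0678² + 0.52542² = 0.07354 + 0.01839 + 0.00460 + 0.27607 = 0.37259.
So 1 − D = 0.62741, i.e. 0.627 to 3 decimal places.

0.627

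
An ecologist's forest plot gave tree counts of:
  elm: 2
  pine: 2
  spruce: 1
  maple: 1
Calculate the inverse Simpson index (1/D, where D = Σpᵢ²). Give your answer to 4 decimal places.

3.6000

Total N = 2+2+1+1 = 6, so the proportions are 0.33333333, 0.33333333, 0.16666667, 0.16666667 (working shown to 8 dp, full precision carried).
D = 0.33333333² + 0.33333333² + 0.16666667² + 0.16666667² = 0.11111111 + 0.11111111 + 0.02777778 + 0.02777778 = 0.27777778.
So 1/D = 3.600000, i.e. 3.6000 to 4 decimal places.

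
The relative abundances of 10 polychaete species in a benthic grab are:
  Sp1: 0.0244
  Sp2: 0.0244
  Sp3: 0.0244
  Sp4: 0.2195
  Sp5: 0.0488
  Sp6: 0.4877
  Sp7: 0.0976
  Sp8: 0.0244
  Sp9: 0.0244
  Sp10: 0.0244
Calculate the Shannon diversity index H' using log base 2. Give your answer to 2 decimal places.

2.31

Each pᵢ log₂ pᵢ term (working shown to 4 dp, full precision carried): 0.0244×(-5.3570)=-0.1307, 0.0244×(-5.3570)=-0.1307, 0.0244×(-5.3570)=-0.1307, 0.2195×(-2.1877)=-0.4802, 0.0488×(-4.3570)=-0.2126, 0.4877×(-1.0359)=-0.5052, 0.0976×(-3.3570)=-0.3276, 0.0244×(-5.3570)=-0.1307, 0.0244×(-5.3570)=-0.1307, 0.0244×(-5.3570)=-0.1307.
Sum = -2.3099, so H' = 2.31.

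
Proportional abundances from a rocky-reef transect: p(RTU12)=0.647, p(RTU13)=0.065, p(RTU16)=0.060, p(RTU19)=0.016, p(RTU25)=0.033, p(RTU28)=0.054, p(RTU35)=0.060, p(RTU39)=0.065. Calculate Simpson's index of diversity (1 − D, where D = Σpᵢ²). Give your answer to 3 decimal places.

D = 0.647² + 0.065² + 0.06² + 0.016² + 0.033² + 0.054² + 0.06² + 0.065² = 0.41861 + 0.00423 + 0.00360 + 0.00026 + 0.00109 + 0.00292 + 0.00360 + 0.00423 = 0.43852 (working shown to 5 dp, full precision carried).
So 1 − D = 0.56148, i.e. 0.561 to 3 decimal places.

0.561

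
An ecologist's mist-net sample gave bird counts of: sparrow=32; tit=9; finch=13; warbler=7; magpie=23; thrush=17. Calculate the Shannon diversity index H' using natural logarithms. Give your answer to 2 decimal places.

Total N = 32+9+13+7+23+17 = 101, so the proportions are 0.3168, 0.0891, 0.1287, 0.0693, 0.2277, 0.1683 (working shown to 4 dp, full precision carried).
Each pᵢ ln pᵢ term: 0.3168×(-1.1494)=-0.3642, 0.0891×(-2.4179)=-0.2155, 0.1287×(-2.0502)=-0.2639, 0.0693×(-2.6692)=-0.1850, 0.2277×(-1.4796)=-0.3369, 0.1683×(-1.7819)=-0.2999.
Sum = -1.6654, so H' = 1.67.

1.67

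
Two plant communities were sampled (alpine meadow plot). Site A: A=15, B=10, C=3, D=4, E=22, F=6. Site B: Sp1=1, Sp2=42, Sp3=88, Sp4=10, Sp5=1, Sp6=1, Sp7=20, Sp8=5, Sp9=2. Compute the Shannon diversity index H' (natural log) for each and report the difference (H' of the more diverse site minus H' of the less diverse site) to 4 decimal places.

Site A: N=60, proportions 0.25, 0.1666667, 0.05, 0.0666667, 0.3666667, 0.1, giving H' = 1.5736594 (working shown to 7 dp, full precision carried).
Site B: N=170, proportions 0.0058824, 0.2470588, 0.5176471, 0.0588235, 0.0058824, 0.0058824, 0.1176471, 0.0294118, 0.0117647, giving H' = 1.3513176.
Difference = |1.5736594 − 1.3513176| = 0.2223418, i.e. 0.2223 to 4 decimal places.

0.2223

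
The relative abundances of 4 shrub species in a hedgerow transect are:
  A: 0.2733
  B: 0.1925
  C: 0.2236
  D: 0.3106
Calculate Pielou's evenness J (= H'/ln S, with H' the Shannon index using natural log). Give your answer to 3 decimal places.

H' = −Σ pᵢ ln pᵢ = −((-0.35452) + (-0.31717) + (-0.33493) + (-0.36317)) = 1.36979 (working shown to 5 dp, full precision carried).
With S = 4 species, ln S = 1.38629, so J = 1.36979/1.38629 = 0.98810, i.e. 0.988 to 3 decimal places.

0.988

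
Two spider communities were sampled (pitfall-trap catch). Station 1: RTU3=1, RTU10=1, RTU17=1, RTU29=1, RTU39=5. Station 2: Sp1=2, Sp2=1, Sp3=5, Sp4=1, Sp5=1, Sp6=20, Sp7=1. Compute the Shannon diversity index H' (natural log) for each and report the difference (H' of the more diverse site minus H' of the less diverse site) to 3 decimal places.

Station 1: N=9, proportions 0.11111, 0.11111, 0.11111, 0.11111, 0.55556, giving H' = 1.30309 (working shown to 5 dp, full precision carried).
Station 2: N=31, proportions 0.06452, 0.03226, 0.16129, 0.03226, 0.03226, 0.64516, 0.03226, giving H' = 1.19695.
Difference = |1.30309 − 1.19695| = 0.10614, i.e. 0.106 to 3 decimal places.

0.106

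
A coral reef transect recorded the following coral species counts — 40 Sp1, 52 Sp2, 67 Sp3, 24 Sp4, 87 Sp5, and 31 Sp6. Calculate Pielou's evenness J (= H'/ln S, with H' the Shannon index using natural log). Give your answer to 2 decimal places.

Total N = 40+52+67+24+87+31 = 301, so the proportions are 0.1329, 0.1728, 0.2226, 0.0797, 0.289, 0.103 (working shown to 4 dp, full precision carried).
H' = −Σ pᵢ ln pᵢ = −((-0.2682) + (-0.3033) + (-0.3344) + (-0.2017) + (-0.3588) + (-0.2341)) = 1.7005.
With S = 6 species, ln S = 1.7918, so J = 1.7005/1.7918 = 0.9491, i.e. 0.95 to 2 decimal places.

0.95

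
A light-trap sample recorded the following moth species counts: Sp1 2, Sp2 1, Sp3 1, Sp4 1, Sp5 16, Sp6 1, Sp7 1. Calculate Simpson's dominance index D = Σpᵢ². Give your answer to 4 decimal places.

0.5009

Total N = 2+1+1+1+16+1+1 = 23, so the proportions are 0.086957, 0.043478, 0.043478, 0.043478, 0.695652, 0.043478, 0.043478 (working shown to 6 dp, full precision carried).
D = 0.086957² + 0.043478² + 0.043478² + 0.043478² + 0.695652² + 0.043478² + 0.043478² = 0.007561 + 0.001890 + 0.001890 + 0.001890 + 0.483932 + 0.001890 + 0.001890 = 0.500945.
To 4 decimal places, D = 0.5009.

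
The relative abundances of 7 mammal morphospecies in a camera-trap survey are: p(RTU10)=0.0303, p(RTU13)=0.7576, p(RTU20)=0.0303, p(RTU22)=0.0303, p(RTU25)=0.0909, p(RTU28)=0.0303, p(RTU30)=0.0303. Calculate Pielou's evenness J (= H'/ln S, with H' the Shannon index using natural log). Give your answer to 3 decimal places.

0.492

H' = −Σ pᵢ ln pᵢ = −((-0.10595) + (-0.21031) + (-0.10595) + (-0.10595) + (-0.21798) + (-0.10595) + (-0.10595)) = 0.95802 (working shown to 5 dp, full precision carried).
With S = 7 species, ln S = 1.94591, so J = 0.95802/1.94591 = 0.49233, i.e. 0.492 to 3 decimal places.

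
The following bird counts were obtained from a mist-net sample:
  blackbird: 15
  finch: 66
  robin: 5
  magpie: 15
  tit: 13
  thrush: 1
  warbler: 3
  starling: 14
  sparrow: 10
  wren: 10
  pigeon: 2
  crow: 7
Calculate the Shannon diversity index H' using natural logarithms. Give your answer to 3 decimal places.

Total N = 15+66+5+15+13+1+3+14+10+10+2+7 = 161, so the proportions are 0.09317, 0.40994, 0.03106, 0.09317, 0.08075, 0.00621, 0.01863, 0.08696, 0.06211, 0.06211, 0.01242, 0.04348 (working shown to 5 dp, full precision carried).
Each pᵢ ln pᵢ term: 0.09317×(-2.37335)=-0.22112, 0.40994×(-0.89175)=-0.36556, 0.03106×(-3.47197)=-0.10783, 0.09317×(-2.37335)=-0.22112, 0.08075×(-2.51646)=-0.20319, 0.00621×(-5.08140)=-0.03156, 0.01863×(-3.98279)=-0.07421, 0.08696×(-2.44235)=-0.21238, 0.06211×(-2.77882)=-0.17260, 0.06211×(-2.77882)=-0.17260, 0.01242×(-4.38826)=-0.05451, 0.04348×(-3.13549)=-0.13633.
Sum = -1.97301, so H' = 1.973.

1.973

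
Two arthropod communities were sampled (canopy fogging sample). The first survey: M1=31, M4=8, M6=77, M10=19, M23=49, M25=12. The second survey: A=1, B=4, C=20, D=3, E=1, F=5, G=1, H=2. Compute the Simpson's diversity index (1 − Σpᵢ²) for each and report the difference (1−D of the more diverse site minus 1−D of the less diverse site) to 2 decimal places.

0.08

The first survey: N=196, proportions 0.15816, 0.04082, 0.39286, 0.09694, 0.25, 0.06122, giving 1−D = 0.74334 (working shown to 5 dp, full precision carried).
The second survey: N=37, proportions 0.02703, 0.10811, 0.54054, 0.08108, 0.02703, 0.13514, 0.02703, 0.05405, giving 1−D = 0.66618.
Difference = |0.74334 − 0.66618| = 0.07716, i.e. 0.08 to 2 decimal places.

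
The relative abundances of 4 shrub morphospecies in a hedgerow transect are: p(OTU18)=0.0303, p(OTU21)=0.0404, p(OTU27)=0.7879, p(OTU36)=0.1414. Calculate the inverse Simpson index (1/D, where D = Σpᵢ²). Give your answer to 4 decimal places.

1.5544

D = 0.0303² + 0.0404² + 0.7879² + 0.1414² = 0.0009181 + 0.0016322 + 0.6207864 + 0.0199940 = 0.6433306 (working shown to 7 dp, full precision carried).
So 1/D = 1.554411, i.e. 1.5544 to 4 decimal places.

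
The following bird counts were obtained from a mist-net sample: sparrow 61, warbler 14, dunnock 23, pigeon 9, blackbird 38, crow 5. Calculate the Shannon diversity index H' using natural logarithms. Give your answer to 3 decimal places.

Total N = 61+14+23+9+38+5 = 150, so the proportions are 0.40667, 0.09333, 0.15333, 0.06, 0.25333, 0.03333 (working shown to 5 dp, full precision carried).
Each pᵢ ln pᵢ term: 0.40667×(-0.89976)=-0.36590, 0.09333×(-2.37158)=-0.22135, 0.15333×(-1.87514)=-0.28752, 0.06×(-2.81341)=-0.16880, 0.25333×(-1.37305)=-0.34784, 0.03333×(-3.40120)=-0.11337.
Sum = -1.50479, so H' = 1.505.

1.505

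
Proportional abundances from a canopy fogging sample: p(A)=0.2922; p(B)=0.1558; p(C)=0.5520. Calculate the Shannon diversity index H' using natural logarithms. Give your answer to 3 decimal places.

0.977

Each pᵢ ln pᵢ term (working shown to 5 dp, full precision carried): 0.2922×(-1.23032)=-0.35950, 0.1558×(-1.85918)=-0.28966, 0.552×(-0.59421)=-0.32800.
Sum = -0.97716, so H' = 0.977.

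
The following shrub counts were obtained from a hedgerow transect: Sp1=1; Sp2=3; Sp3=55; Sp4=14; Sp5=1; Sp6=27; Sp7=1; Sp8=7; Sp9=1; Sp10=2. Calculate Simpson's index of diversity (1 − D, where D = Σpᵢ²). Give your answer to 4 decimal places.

0.6798

Total N = 1+3+55+14+1+27+1+7+1+2 = 112, so the proportions are 0.008929, 0.026786, 0.491071, 0.125, 0.008929, 0.241071, 0.008929, 0.0625, 0.008929, 0.017857 (working shown to 6 dp, full precision carried).
D = 0.008929² + 0.026786² + 0.491071² + 0.125² + 0.008929² + 0.241071² + 0.008929² + 0.0625² + 0.008929² + 0.017857² = 0.000080 + 0.000717 + 0.241151 + 0.015625 + 0.000080 + 0.058115 + 0.000080 + 0.003906 + 0.000080 + 0.000319 = 0.320153.
So 1 − D = 0.679847, i.e. 0.6798 to 4 decimal places.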